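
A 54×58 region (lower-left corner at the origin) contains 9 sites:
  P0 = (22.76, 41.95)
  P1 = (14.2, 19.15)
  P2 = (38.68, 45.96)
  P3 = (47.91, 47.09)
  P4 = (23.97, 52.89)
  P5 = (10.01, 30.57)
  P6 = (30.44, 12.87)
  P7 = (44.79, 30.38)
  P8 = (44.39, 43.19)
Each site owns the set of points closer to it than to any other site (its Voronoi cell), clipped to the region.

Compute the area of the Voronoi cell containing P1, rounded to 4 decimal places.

Area of P1's cell: 526.3751

1. box [0,54]×[0,58]: [(0, 0) (54, 0) (54, 58) (0, 58)]
2. ⊥bis P1·P0 via (18.48,30.55): [(0, 37.4881) (0, 0) (54, 0) (54, 17.2144)]  |A|=1476.9682
3. ⊥bis P1·P2 via (26.44,32.555): [(35.7276, 24.0746) (0, 37.4881) (0, 0) (54, 0) (54, 7.3902)]  |A|=1387.2118
4. ⊥bis P1·P3 via (31.055,33.12): [(47.3419, 13.4697) (35.7276, 24.0746) (0, 37.4881) (0, 0) (54, 0) (54, 5.4365)]  |A|=1380.708
5. ⊥bis P1·P4 via (19.085,36.02): [(47.3419, 13.4697) (35.7276, 24.0746) (0, 37.4881) (0, 0) (54, 0) (54, 5.4365)]  |A|=1380.708
6. ⊥bis P1·P5 via (12.105,24.86): [(47.3419, 13.4697) (35.7276, 24.0746) (22.9941, 28.8552) (0, 20.4187) (0, 0) (54, 0) (54, 5.4365)]  |A|=1184.4596
7. ⊥bis P1·P6 via (22.32,16.01): [(26.743, 27.4478) (22.9941, 28.8552) (0, 20.4187) (0, 0) (16.1289, 0)]  |A|=526.3751
8. ⊥bis P1·P7 via (29.495,24.765): [(26.743, 27.4478) (22.9941, 28.8552) (0, 20.4187) (0, 0) (16.1289, 0)]  |A|=526.3751
9. ⊥bis P1·P8 via (29.295,31.17): [(26.743, 27.4478) (22.9941, 28.8552) (0, 20.4187) (0, 0) (16.1289, 0)]  |A|=526.3751
10. canonical 5-gon: [(26.743, 27.4478) (22.9941, 28.8552) (0, 20.4187) (0, 0) (16.1289, 0)]
11. shoelace: 526.3751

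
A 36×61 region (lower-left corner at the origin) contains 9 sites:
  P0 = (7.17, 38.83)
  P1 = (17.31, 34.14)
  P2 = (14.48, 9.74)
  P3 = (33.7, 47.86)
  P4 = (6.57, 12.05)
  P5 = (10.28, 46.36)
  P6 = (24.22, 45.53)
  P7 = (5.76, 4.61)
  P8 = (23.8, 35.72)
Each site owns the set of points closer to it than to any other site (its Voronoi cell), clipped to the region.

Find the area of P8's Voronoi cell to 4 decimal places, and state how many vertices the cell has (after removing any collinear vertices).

Area of P8's cell: 295.2561 (5 vertices)

1. box [0,36]×[0,61]: [(0, 0) (36, 0) (36, 61) (0, 61)]
2. ⊥bis P8·P0 via (15.485,37.275): [(8.5141, 0) (36, 0) (36, 61) (19.9218, 61)]  |A|=1328.7021
3. ⊥bis P8·P1 via (20.555,34.93): [(17.4396, 47.7268) (29.0588, 0) (36, 0) (36, 61) (19.9218, 61)]  |A|=838.438
4. ⊥bis P8·P2 via (19.14,22.73): [(17.4396, 47.7268) (23.9447, 21.0064) (36, 16.6817) (36, 61) (19.9218, 61)]  |A|=664.9818
5. ⊥bis P8·P3 via (28.75,41.79): [(17.9729, 50.5786) (17.4396, 47.7268) (23.9447, 21.0064) (36, 16.6817) (36, 35.8777)]  |A|=354.7624
6. ⊥bis P8·P4 via (15.185,23.885): [(17.9729, 50.5786) (17.4396, 47.7268) (23.9447, 21.0064) (36, 16.6817) (36, 35.8777)]  |A|=354.7624
7. ⊥bis P8·P5 via (17.04,41.04): [(21.977, 47.3133) (18.5885, 43.0076) (23.9447, 21.0064) (36, 16.6817) (36, 35.8777)]  |A|=337.7136
8. ⊥bis P8·P6 via (24.01,40.625): [(30.5204, 40.3463) (19.1175, 40.8345) (23.9447, 21.0064) (36, 16.6817) (36, 35.8777)]  |A|=295.2561
9. ⊥bis P8·P7 via (14.78,20.165): [(30.5204, 40.3463) (19.1175, 40.8345) (23.9447, 21.0064) (36, 16.6817) (36, 35.8777)]  |A|=295.2561
10. canonical 5-gon: [(30.5204, 40.3463) (19.1175, 40.8345) (23.9447, 21.0064) (36, 16.6817) (36, 35.8777)]
11. shoelace: 295.2561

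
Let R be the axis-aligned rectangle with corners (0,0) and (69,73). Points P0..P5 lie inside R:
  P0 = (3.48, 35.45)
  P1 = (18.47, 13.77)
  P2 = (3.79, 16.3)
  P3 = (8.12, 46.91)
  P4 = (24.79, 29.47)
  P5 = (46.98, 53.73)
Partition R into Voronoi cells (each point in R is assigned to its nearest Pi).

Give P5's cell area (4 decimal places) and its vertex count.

1. box [0,69]×[0,73]: [(0, 0) (69, 0) (69, 73) (0, 73)]
2. ⊥bis P5·P0 via (25.23,44.59): [(43.9681, 0) (69, 0) (69, 73) (13.2913, 73)]  |A|=2947.0348
3. ⊥bis P5·P1 via (32.725,33.75): [(28.5265, 36.7455) (69, 7.8691) (69, 73) (13.2913, 73)]  |A|=2327.8842
4. ⊥bis P5·P2 via (25.385,35.015): [(28.5265, 36.7455) (69, 7.8691) (69, 73) (13.2913, 73)]  |A|=2327.8842
5. ⊥bis P5·P3 via (27.55,50.32): [(30.1336, 35.5989) (69, 7.8691) (69, 73) (23.5696, 73)]  |A|=2115.2756
6. ⊥bis P5·P4 via (35.885,41.6): [(27.7792, 49.0142) (69, 11.3106) (69, 73) (23.5696, 73)]  |A|=1816.2871
7. canonical 4-gon: [(27.7792, 49.0142) (69, 11.3106) (69, 73) (23.5696, 73)]
8. shoelace: 1816.2871

Area of P5's cell: 1816.2871 (4 vertices)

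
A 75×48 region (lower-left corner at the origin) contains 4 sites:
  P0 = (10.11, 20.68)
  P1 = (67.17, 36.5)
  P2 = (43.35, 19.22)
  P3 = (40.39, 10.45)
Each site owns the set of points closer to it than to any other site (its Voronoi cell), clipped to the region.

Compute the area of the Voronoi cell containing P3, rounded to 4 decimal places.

Area of P3's cell: 633.8678

1. box [0,75]×[0,48]: [(0, 0) (75, 0) (75, 48) (0, 48)]
2. ⊥bis P3·P0 via (25.25,15.565): [(19.9914, 0) (75, 0) (75, 48) (36.2081, 48)]  |A|=2251.2126
3. ⊥bis P3·P1 via (53.78,23.475): [(34.588, 43.2048) (19.9914, 0) (75, 0) (75, 1.6604)]  |A|=1221.8665
4. ⊥bis P3·P2 via (41.87,14.835): [(72.114, 4.6272) (26.7298, 19.945) (19.9914, 0) (75, 0) (75, 1.6604)]  |A|=633.8678
5. canonical 5-gon: [(72.114, 4.6272) (26.7298, 19.945) (19.9914, 0) (75, 0) (75, 1.6604)]
6. shoelace: 633.8678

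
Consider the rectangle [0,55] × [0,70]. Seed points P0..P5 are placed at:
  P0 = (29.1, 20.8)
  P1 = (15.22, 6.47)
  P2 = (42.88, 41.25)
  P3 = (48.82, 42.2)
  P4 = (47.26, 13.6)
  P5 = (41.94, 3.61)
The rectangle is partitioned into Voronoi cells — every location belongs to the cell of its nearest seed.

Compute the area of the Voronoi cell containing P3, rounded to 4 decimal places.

1. box [0,55]×[0,70]: [(0, 0) (55, 0) (55, 70) (0, 70)]
2. ⊥bis P3·P0 via (38.96,31.5): [(0, 67.4015) (55, 16.7192) (55, 70) (0, 70)]  |A|=1536.6815
3. ⊥bis P3·P1 via (32.02,24.335): [(0, 67.4015) (55, 16.7192) (55, 70) (0, 70)]  |A|=1536.6815
4. ⊥bis P3·P2 via (45.85,41.725): [(48.9589, 22.286) (55, 16.7192) (55, 70) (41.3279, 70)]  |A|=487.1115
5. ⊥bis P3·P4 via (48.04,27.9): [(48.0613, 27.8988) (55, 27.5204) (55, 70) (41.3279, 70)]  |A|=435.1832
6. ⊥bis P3·P5 via (45.38,22.905): [(48.0613, 27.8988) (55, 27.5204) (55, 70) (41.3279, 70)]  |A|=435.1832
7. canonical 4-gon: [(48.0613, 27.8988) (55, 27.5204) (55, 70) (41.3279, 70)]
8. shoelace: 435.1832

Area of P3's cell: 435.1832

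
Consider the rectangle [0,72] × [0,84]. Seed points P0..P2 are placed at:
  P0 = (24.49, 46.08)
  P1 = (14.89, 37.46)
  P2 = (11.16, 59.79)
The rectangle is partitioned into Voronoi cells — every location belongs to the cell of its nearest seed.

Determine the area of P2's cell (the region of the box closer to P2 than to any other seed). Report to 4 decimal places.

1. box [0,72]×[0,84]: [(0, 0) (72, 0) (72, 84) (0, 84)]
2. ⊥bis P2·P0 via (17.825,52.935): [(0, 35.6041) (49.7756, 84) (0, 84)]  |A|=1204.468
3. ⊥bis P2·P1 via (13.025,48.625): [(0, 46.4493) (13.4683, 48.699) (49.7756, 84) (0, 84)]  |A|=1131.4345
4. canonical 4-gon: [(0, 46.4493) (13.4683, 48.699) (49.7756, 84) (0, 84)]
5. shoelace: 1131.4345

Area of P2's cell: 1131.4345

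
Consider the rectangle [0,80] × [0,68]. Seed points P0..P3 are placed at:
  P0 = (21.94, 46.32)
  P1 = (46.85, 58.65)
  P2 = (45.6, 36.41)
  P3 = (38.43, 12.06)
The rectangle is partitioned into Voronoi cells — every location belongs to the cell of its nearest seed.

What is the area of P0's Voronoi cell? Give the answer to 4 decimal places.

Area of P0's cell: 1465.2730

1. box [0,80]×[0,68]: [(0, 0) (80, 0) (80, 68) (0, 68)]
2. ⊥bis P0·P1 via (34.395,52.485): [(0, 0) (60.3741, 0) (26.7154, 68) (0, 68)]  |A|=2961.0424
3. ⊥bis P0·P2 via (33.77,41.365): [(0, 0) (16.4443, 0) (36.5793, 48.0721) (26.7154, 68) (0, 68)]  |A|=1905.1409
4. ⊥bis P0·P3 via (30.185,29.19): [(0, 14.6614) (28.2881, 28.277) (36.5793, 48.0721) (26.7154, 68) (0, 68)]  |A|=1465.273
5. canonical 5-gon: [(0, 14.6614) (28.2881, 28.277) (36.5793, 48.0721) (26.7154, 68) (0, 68)]
6. shoelace: 1465.273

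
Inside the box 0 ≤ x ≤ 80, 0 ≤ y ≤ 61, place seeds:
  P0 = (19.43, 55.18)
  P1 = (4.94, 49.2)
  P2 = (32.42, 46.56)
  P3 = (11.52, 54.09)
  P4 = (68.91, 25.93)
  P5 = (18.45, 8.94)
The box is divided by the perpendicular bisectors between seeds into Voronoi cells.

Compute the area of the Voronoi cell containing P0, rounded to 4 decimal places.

1. box [0,80]×[0,61]: [(0, 0) (80, 0) (80, 61) (0, 61)]
2. ⊥bis P0·P1 via (12.185,52.19): [(33.7237, 0) (80, 0) (80, 61) (8.5491, 61)]  |A|=3590.6779
3. ⊥bis P0·P2 via (25.925,50.87): [(17.7894, 38.61) (32.6471, 61) (8.5491, 61)]  |A|=269.777
4. ⊥bis P0·P3 via (15.475,54.635): [(17.63, 38.9963) (17.7894, 38.61) (32.6471, 61) (14.5979, 61)]  |A|=203.2293
5. ⊥bis P0·P4 via (44.17,40.555): [(17.63, 38.9963) (17.7894, 38.61) (32.6471, 61) (14.5979, 61)]  |A|=203.2293
6. ⊥bis P0·P5 via (18.94,32.06): [(17.63, 38.9963) (17.7894, 38.61) (32.6471, 61) (14.5979, 61)]  |A|=203.2293
7. canonical 4-gon: [(17.63, 38.9963) (17.7894, 38.61) (32.6471, 61) (14.5979, 61)]
8. shoelace: 203.2293

Area of P0's cell: 203.2293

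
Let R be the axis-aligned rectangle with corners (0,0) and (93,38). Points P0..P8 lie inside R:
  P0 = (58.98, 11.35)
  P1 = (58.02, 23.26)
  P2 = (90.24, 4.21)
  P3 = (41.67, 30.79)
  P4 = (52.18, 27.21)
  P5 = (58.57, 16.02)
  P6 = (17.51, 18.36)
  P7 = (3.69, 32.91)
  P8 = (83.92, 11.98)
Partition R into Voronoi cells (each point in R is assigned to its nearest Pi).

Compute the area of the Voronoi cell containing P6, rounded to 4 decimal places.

Area of P6's cell: 937.8761

1. box [0,93]×[0,38]: [(0, 0) (93, 0) (93, 38) (0, 38)]
2. ⊥bis P6·P0 via (38.245,14.855): [(0, 0) (35.7339, 0) (42.1574, 38) (0, 38)]  |A|=1479.9352
3. ⊥bis P6·P1 via (37.765,20.81): [(0, 0) (35.7339, 0) (38.3851, 15.6836) (35.6857, 38) (0, 38)]  |A|=1407.7234
4. ⊥bis P6·P2 via (53.875,11.285): [(0, 0) (35.7339, 0) (38.3851, 15.6836) (35.6857, 38) (0, 38)]  |A|=1407.7234
5. ⊥bis P6·P3 via (29.59,24.575): [(0, 0) (35.7339, 0) (37.3413, 9.5089) (22.683, 38) (0, 38)]  |A|=1202.5121
6. ⊥bis P6·P4 via (34.845,22.785): [(0, 0) (35.7339, 0) (37.3413, 9.5089) (22.683, 38) (0, 38)]  |A|=1202.5121
7. ⊥bis P6·P5 via (38.04,17.19): [(0, 0) (35.7339, 0) (37.3413, 9.5089) (22.683, 38) (0, 38)]  |A|=1202.5121
8. ⊥bis P6·P7 via (10.6,25.635): [(0, 15.5668) (0, 0) (35.7339, 0) (37.3413, 9.5089) (22.99, 37.4034)]  |A|=937.8761
9. ⊥bis P6·P8 via (50.715,15.17): [(0, 15.5668) (0, 0) (35.7339, 0) (37.3413, 9.5089) (22.99, 37.4034)]  |A|=937.8761
10. canonical 5-gon: [(0, 15.5668) (0, 0) (35.7339, 0) (37.3413, 9.5089) (22.99, 37.4034)]
11. shoelace: 937.8761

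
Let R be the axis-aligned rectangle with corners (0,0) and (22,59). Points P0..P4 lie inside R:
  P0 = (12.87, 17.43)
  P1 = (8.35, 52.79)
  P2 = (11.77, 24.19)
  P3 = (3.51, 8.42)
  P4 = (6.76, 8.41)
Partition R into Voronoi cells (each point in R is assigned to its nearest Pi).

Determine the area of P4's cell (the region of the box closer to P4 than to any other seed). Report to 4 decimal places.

Area of P4's cell: 175.0455

1. box [0,22]×[0,59]: [(0, 0) (22, 0) (22, 59) (0, 59)]
2. ⊥bis P4·P0 via (9.815,12.92): [(0, 19.5685) (0, 0) (22, 0) (22, 4.6661)]  |A|=266.5806
3. ⊥bis P4·P1 via (7.555,30.6): [(0, 19.5685) (0, 0) (22, 0) (22, 4.6661)]  |A|=266.5806
4. ⊥bis P4·P2 via (9.265,16.3): [(0.9085, 18.9531) (0, 19.2415) (0, 0) (22, 0) (22, 4.6661)]  |A|=266.4321
5. ⊥bis P4·P3 via (5.135,8.415): [(5.1586, 16.0742) (5.1091, 0) (22, 0) (22, 4.6661)]  |A|=175.0455
6. canonical 4-gon: [(5.1586, 16.0742) (5.1091, 0) (22, 0) (22, 4.6661)]
7. shoelace: 175.0455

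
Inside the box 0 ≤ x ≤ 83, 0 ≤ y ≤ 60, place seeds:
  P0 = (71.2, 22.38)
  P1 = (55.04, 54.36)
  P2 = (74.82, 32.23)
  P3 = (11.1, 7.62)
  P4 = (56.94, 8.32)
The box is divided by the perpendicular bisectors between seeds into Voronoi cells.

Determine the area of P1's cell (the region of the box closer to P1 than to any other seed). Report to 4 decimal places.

Area of P1's cell: 1443.1185

1. box [0,83]×[0,60]: [(0, 0) (83, 0) (83, 60) (0, 60)]
2. ⊥bis P1·P0 via (63.12,38.37): [(0, 6.4745) (83, 48.4157) (83, 60) (0, 60)]  |A|=2702.059
3. ⊥bis P1·P2 via (64.93,43.295): [(0, 6.4745) (54.6071, 34.0683) (83, 59.4461) (83, 60) (0, 60)]  |A|=2545.4657
4. ⊥bis P1·P3 via (33.07,30.99): [(38.4697, 25.9138) (54.6071, 34.0683) (83, 59.4461) (83, 60) (2.2114, 60)]  |A|=1478.2219
5. ⊥bis P1·P4 via (55.99,31.34): [(33.6772, 30.4192) (48.6048, 31.0352) (54.6071, 34.0683) (83, 59.4461) (83, 60) (2.2114, 60)]  |A|=1443.1185
6. canonical 6-gon: [(33.6772, 30.4192) (48.6048, 31.0352) (54.6071, 34.0683) (83, 59.4461) (83, 60) (2.2114, 60)]
7. shoelace: 1443.1185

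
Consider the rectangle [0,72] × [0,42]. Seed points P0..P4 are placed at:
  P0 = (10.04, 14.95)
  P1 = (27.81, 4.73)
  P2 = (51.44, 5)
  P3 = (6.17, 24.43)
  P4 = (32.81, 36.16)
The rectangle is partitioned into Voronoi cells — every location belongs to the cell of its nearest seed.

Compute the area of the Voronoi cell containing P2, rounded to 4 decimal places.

1. box [0,72]×[0,42]: [(0, 0) (72, 0) (72, 42) (0, 42)]
2. ⊥bis P2·P0 via (30.74,9.975): [(28.3426, 0) (72, 0) (72, 42) (38.4368, 42)]  |A|=1621.6314
3. ⊥bis P2·P1 via (39.625,4.865): [(39.6806, 0) (72, 0) (72, 42) (39.2007, 42)]  |A|=1367.4932
4. ⊥bis P2·P3 via (28.805,14.715): [(39.2348, 39.0154) (39.6806, 0) (72, 0) (72, 42) (40.5158, 42)]  |A|=1365.5306
5. ⊥bis P2·P4 via (42.125,20.58): [(39.4636, 18.9888) (39.6806, 0) (72, 0) (72, 38.4417)]  |A|=932.2308
6. canonical 4-gon: [(39.4636, 18.9888) (39.6806, 0) (72, 0) (72, 38.4417)]
7. shoelace: 932.2308

Area of P2's cell: 932.2308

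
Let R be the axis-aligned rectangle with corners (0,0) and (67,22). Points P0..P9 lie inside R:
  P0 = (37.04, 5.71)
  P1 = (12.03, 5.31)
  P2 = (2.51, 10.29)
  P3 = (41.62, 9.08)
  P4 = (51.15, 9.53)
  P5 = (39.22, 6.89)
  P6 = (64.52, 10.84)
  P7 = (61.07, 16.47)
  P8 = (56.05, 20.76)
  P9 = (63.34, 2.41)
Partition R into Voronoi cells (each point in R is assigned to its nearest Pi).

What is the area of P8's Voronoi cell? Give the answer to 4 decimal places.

Area of P8's cell: 79.0596

1. box [0,67]×[0,22]: [(0, 0) (67, 0) (67, 22) (0, 22)]
2. ⊥bis P8·P0 via (46.545,13.235): [(57.023, 0) (67, 0) (67, 22) (39.6058, 22)]  |A|=411.0827
3. ⊥bis P8·P1 via (34.04,13.035): [(57.023, 0) (67, 0) (67, 22) (39.6058, 22)]  |A|=411.0827
4. ⊥bis P8·P2 via (29.28,15.525): [(57.023, 0) (67, 0) (67, 22) (39.6058, 22)]  |A|=411.0827
5. ⊥bis P8·P3 via (48.835,14.92): [(60.9116, 0) (67, 0) (67, 22) (43.1043, 22)]  |A|=329.8252
6. ⊥bis P8·P4 via (53.6,15.145): [(45.9517, 18.4822) (67, 9.2982) (67, 22) (43.1043, 22)]  |A|=175.7064
7. ⊥bis P8·P5 via (47.635,13.825): [(45.9517, 18.4822) (67, 9.2982) (67, 22) (43.1043, 22)]  |A|=175.7064
8. ⊥bis P8·P6 via (60.285,15.8): [(45.9517, 18.4822) (57.5165, 13.4361) (67, 21.5335) (67, 22) (43.1043, 22)]  |A|=117.6893
9. ⊥bis P8·P7 via (58.56,18.615): [(45.9517, 18.4822) (55.0529, 14.5111) (61.4528, 22) (43.1043, 22)]  |A|=79.0596
10. ⊥bis P8·P9 via (59.695,11.585): [(45.9517, 18.4822) (55.0529, 14.5111) (61.4528, 22) (43.1043, 22)]  |A|=79.0596
11. canonical 4-gon: [(45.9517, 18.4822) (55.0529, 14.5111) (61.4528, 22) (43.1043, 22)]
12. shoelace: 79.0596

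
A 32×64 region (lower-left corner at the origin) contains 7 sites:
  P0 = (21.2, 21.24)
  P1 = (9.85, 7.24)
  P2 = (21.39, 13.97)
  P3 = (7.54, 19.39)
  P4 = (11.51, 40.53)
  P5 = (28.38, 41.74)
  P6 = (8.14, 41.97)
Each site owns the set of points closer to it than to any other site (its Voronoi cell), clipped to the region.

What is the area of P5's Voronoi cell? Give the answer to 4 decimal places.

1. box [0,32]×[0,64]: [(0, 0) (32, 0) (32, 64) (0, 64)]
2. ⊥bis P5·P0 via (24.79,31.49): [(0, 40.1725) (32, 28.9647) (32, 64) (0, 64)]  |A|=941.8034
3. ⊥bis P5·P1 via (19.115,24.49): [(0, 40.1725) (32, 28.9647) (32, 64) (0, 64)]  |A|=941.8034
4. ⊥bis P5·P2 via (24.885,27.855): [(0, 40.1725) (32, 28.9647) (32, 64) (0, 64)]  |A|=941.8034
5. ⊥bis P5·P3 via (17.96,30.565): [(0, 47.3116) (12.2623, 35.8777) (32, 28.9647) (32, 64) (0, 64)]  |A|=898.0328
6. ⊥bis P5·P4 via (19.945,41.135): [(20.5298, 32.9821) (32, 28.9647) (32, 64) (18.305, 64)]  |A|=413.3261
7. ⊥bis P5·P6 via (18.26,41.855): [(18.4834, 61.513) (20.5298, 32.9821) (32, 28.9647) (32, 64) (18.5116, 64)]  |A|=413.0692
8. canonical 5-gon: [(18.4834, 61.513) (20.5298, 32.9821) (32, 28.9647) (32, 64) (18.5116, 64)]
9. shoelace: 413.0692

Area of P5's cell: 413.0692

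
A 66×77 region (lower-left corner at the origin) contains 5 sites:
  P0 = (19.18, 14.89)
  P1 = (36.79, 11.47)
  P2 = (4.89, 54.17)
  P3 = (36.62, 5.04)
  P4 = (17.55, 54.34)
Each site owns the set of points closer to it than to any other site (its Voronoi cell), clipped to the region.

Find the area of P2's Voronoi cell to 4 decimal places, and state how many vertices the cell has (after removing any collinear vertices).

1. box [0,66]×[0,77]: [(0, 0) (66, 0) (66, 77) (0, 77)]
2. ⊥bis P2·P0 via (12.035,34.53): [(0, 30.1517) (66, 54.1624) (66, 77) (0, 77)]  |A|=2299.6358
3. ⊥bis P2·P1 via (20.84,32.82): [(0, 30.1517) (33.6591, 42.3968) (66, 66.5578) (66, 77) (0, 77)]  |A|=2099.1965
4. ⊥bis P2·P3 via (20.755,29.605): [(0, 30.1517) (33.6591, 42.3968) (66, 66.5578) (66, 77) (0, 77)]  |A|=2099.1965
5. ⊥bis P2·P4 via (11.22,54.255): [(0, 30.1517) (11.4875, 34.3308) (10.9146, 77) (0, 77)]  |A|=501.944
6. canonical 4-gon: [(0, 30.1517) (11.4875, 34.3308) (10.9146, 77) (0, 77)]
7. shoelace: 501.944

Area of P2's cell: 501.9440 (4 vertices)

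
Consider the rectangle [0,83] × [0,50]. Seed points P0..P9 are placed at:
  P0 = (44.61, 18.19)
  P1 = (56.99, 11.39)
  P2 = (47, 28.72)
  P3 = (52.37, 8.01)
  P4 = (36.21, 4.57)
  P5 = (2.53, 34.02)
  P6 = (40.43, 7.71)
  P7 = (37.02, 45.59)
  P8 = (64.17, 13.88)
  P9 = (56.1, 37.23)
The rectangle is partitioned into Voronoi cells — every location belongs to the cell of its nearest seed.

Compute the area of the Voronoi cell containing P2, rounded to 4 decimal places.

1. box [0,83]×[0,50]: [(0, 0) (83, 0) (83, 50) (0, 50)]
2. ⊥bis P2·P0 via (45.805,23.455): [(0, 33.8514) (83, 15.0128) (83, 50) (0, 50)]  |A|=2122.135
3. ⊥bis P2·P1 via (51.995,20.055): [(0, 33.8514) (54.4782, 21.4864) (83, 37.928) (83, 50) (0, 50)]  |A|=1795.3431
4. ⊥bis P2·P3 via (49.685,18.365): [(0, 33.8514) (54.4782, 21.4864) (83, 37.928) (83, 50) (0, 50)]  |A|=1795.3431
5. ⊥bis P2·P4 via (41.605,16.645): [(0, 35.2337) (6.2885, 32.4241) (54.4782, 21.4864) (83, 37.928) (83, 50) (0, 50)]  |A|=1790.9966
6. ⊥bis P2·P5 via (24.765,31.37): [(24.4007, 28.3132) (54.4782, 21.4864) (83, 37.928) (83, 50) (26.9854, 50)]  |A|=1305.7109
7. ⊥bis P2·P6 via (43.715,18.215): [(24.4007, 28.3132) (54.4782, 21.4864) (83, 37.928) (83, 50) (26.9854, 50)]  |A|=1305.7109
8. ⊥bis P2·P7 via (42.01,37.155): [(26.3254, 27.8763) (54.4782, 21.4864) (83, 37.928) (83, 50) (63.7229, 50)]  |A|=877.8894
9. ⊥bis P2·P8 via (55.585,21.3): [(26.3254, 27.8763) (54.4782, 21.4864) (57.0052, 22.9431) (80.3904, 50) (63.7229, 50)]  |A|=685.6809
10. ⊥bis P2·P9 via (51.55,32.975): [(45.6354, 39.2997) (26.3254, 27.8763) (54.4782, 21.4864) (57.0052, 22.9431) (58.891, 25.1251)]  |A|=279.2682
11. canonical 5-gon: [(45.6354, 39.2997) (26.3254, 27.8763) (54.4782, 21.4864) (57.0052, 22.9431) (58.891, 25.1251)]
12. shoelace: 279.2682

Area of P2's cell: 279.2682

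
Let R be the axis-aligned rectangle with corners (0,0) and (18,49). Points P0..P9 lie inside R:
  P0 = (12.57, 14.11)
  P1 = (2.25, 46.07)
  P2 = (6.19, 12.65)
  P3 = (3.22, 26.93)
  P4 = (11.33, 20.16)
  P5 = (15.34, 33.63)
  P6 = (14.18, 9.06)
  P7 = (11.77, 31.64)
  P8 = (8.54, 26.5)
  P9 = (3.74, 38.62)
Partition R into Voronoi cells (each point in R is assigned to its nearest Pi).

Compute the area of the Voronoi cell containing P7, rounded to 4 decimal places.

Area of P7's cell: 59.6343

1. box [0,18]×[0,49]: [(0, 0) (18, 0) (18, 49) (0, 49)]
2. ⊥bis P7·P0 via (12.17,22.875): [(0, 22.3196) (18, 23.1411) (18, 49) (0, 49)]  |A|=472.854
3. ⊥bis P7·P1 via (7.01,38.855): [(0, 34.2302) (0, 22.3196) (18, 23.1411) (18, 46.1055)]  |A|=313.8758
4. ⊥bis P7·P2 via (8.98,22.145): [(0, 34.2302) (0, 24.7837) (7.2585, 22.6509) (18, 23.1411) (18, 46.1055)]  |A|=304.9331
5. ⊥bis P7·P3 via (7.495,29.285): [(3.4991, 36.5387) (11.0542, 22.8241) (18, 23.1411) (18, 46.1055)]  |A|=215.3299
6. ⊥bis P7·P4 via (11.55,25.9): [(3.4991, 36.5387) (9.3125, 25.9858) (18, 25.6528) (18, 46.1055)]  |A|=193.1632
7. ⊥bis P7·P5 via (13.555,32.635): [(9.2603, 40.3396) (3.4991, 36.5387) (9.3125, 25.9858) (17.435, 25.6744)]  |A|=99.7332
8. ⊥bis P7·P6 via (12.975,20.35): [(9.2603, 40.3396) (3.4991, 36.5387) (9.3125, 25.9858) (17.435, 25.6744)]  |A|=99.7332
9. ⊥bis P7·P8 via (10.155,29.07): [(9.2603, 40.3396) (3.4991, 36.5387) (6.2678, 31.5127) (15.4366, 25.751) (17.435, 25.6744)]  |A|=83.1666
10. ⊥bis P7·P9 via (7.755,35.13): [(10.4415, 38.2206) (5.625, 32.6796) (6.2678, 31.5127) (15.4366, 25.751) (17.435, 25.6744)]  |A|=59.6343
11. canonical 5-gon: [(10.4415, 38.2206) (5.625, 32.6796) (6.2678, 31.5127) (15.4366, 25.751) (17.435, 25.6744)]
12. shoelace: 59.6343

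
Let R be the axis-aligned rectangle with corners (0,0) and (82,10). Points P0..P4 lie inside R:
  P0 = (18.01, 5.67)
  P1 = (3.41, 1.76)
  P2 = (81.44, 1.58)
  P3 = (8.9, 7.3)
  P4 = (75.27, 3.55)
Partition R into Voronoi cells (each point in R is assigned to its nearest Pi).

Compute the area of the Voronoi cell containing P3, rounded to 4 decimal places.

1. box [0,82]×[0,10]: [(0, 0) (82, 0) (82, 10) (0, 10)]
2. ⊥bis P3·P0 via (13.455,6.485): [(0, 0) (12.2947, 0) (14.0839, 10) (0, 10)]  |A|=131.893
3. ⊥bis P3·P1 via (6.155,4.53): [(10.7263, 0) (12.2947, 0) (14.0839, 10) (0.6352, 10)]  |A|=75.0858
4. ⊥bis P3·P2 via (45.17,4.44): [(10.7263, 0) (12.2947, 0) (14.0839, 10) (0.6352, 10)]  |A|=75.0858
5. ⊥bis P3·P4 via (42.085,5.425): [(10.7263, 0) (12.2947, 0) (14.0839, 10) (0.6352, 10)]  |A|=75.0858
6. canonical 4-gon: [(10.7263, 0) (12.2947, 0) (14.0839, 10) (0.6352, 10)]
7. shoelace: 75.0858

Area of P3's cell: 75.0858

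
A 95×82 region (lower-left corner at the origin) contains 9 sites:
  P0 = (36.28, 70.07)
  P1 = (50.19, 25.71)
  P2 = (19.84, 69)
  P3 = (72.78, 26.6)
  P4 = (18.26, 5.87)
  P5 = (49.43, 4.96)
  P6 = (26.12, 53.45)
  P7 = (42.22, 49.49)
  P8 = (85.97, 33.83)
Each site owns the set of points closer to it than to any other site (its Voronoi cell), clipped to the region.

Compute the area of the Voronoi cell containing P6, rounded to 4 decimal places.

1. box [0,95]×[0,82]: [(0, 0) (95, 0) (95, 82) (0, 82)]
2. ⊥bis P6·P0 via (31.2,61.76): [(0, 80.8329) (0, 0) (95, 0) (95, 22.7583)]  |A|=4920.5839
3. ⊥bis P6·P1 via (38.155,39.58): [(50.2768, 50.0981) (0, 80.8329) (0, 6.4729)]  |A|=1869.293
4. ⊥bis P6·P2 via (22.98,61.225): [(50.2768, 50.0981) (28.4569, 63.4369) (0, 51.9443) (0, 6.4729)]  |A|=1458.2532
5. ⊥bis P6·P3 via (49.45,40.025): [(50.2768, 50.0981) (28.4569, 63.4369) (0, 51.9443) (0, 6.4729)]  |A|=1458.2532
6. ⊥bis P6·P4 via (22.19,29.66): [(25.9976, 29.031) (50.2768, 50.0981) (28.4569, 63.4369) (0, 51.9443) (0, 33.3257)]  |A|=1109.1995
7. ⊥bis P6·P5 via (37.775,29.205): [(25.9976, 29.031) (50.2768, 50.0981) (28.4569, 63.4369) (0, 51.9443) (0, 33.3257)]  |A|=1109.1995
8. ⊥bis P6·P7 via (34.17,51.47): [(25.9976, 29.031) (29.3708, 31.9579) (35.9819, 58.8367) (28.4569, 63.4369) (0, 51.9443) (0, 33.3257)]  |A|=888.1982
9. ⊥bis P6·P8 via (56.045,43.64): [(25.9976, 29.031) (29.3708, 31.9579) (35.9819, 58.8367) (28.4569, 63.4369) (0, 51.9443) (0, 33.3257)]  |A|=888.1982
10. canonical 6-gon: [(25.9976, 29.031) (29.3708, 31.9579) (35.9819, 58.8367) (28.4569, 63.4369) (0, 51.9443) (0, 33.3257)]
11. shoelace: 888.1982

Area of P6's cell: 888.1982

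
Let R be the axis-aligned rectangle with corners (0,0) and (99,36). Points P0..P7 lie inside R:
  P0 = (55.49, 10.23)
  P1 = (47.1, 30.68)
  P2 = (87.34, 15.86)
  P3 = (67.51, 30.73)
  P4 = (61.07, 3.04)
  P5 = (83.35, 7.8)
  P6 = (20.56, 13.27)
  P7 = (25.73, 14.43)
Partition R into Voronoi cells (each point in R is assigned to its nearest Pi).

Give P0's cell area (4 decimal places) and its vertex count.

Area of P0's cell: 419.7311 (5 vertices)

1. box [0,99]×[0,36]: [(0, 0) (99, 0) (99, 36) (0, 36)]
2. ⊥bis P0·P1 via (51.295,20.455): [(1.4375, 0) (99, 0) (99, 36) (89.1848, 36)]  |A|=1932.7997
3. ⊥bis P0·P2 via (71.415,13.045): [(68.8333, 27.6504) (1.4375, 0) (73.7209, 0)]  |A|=999.3333
4. ⊥bis P0·P3 via (61.5,20.48): [(71.0952, 14.8539) (57.3241, 22.9285) (1.4375, 0) (73.7209, 0)]  |A|=920.3541
5. ⊥bis P0·P4 via (58.28,6.635): [(69.8279, 15.597) (57.3241, 22.9285) (1.4375, 0) (49.7306, 0)]  |A|=724.828
6. ⊥bis P0·P5 via (69.42,9.015): [(69.8279, 15.597) (57.3241, 22.9285) (1.4375, 0) (49.7306, 0)]  |A|=724.828
7. ⊥bis P0·P6 via (38.025,11.75): [(69.8279, 15.597) (57.3241, 22.9285) (38.3193, 15.1315) (37.0024, 0) (49.7306, 0)]  |A|=455.7532
8. ⊥bis P0·P7 via (40.61,12.33): [(69.8279, 15.597) (57.3241, 22.9285) (41.1705, 16.3012) (38.8699, 0) (49.7306, 0)]  |A|=419.7311
9. canonical 5-gon: [(69.8279, 15.597) (57.3241, 22.9285) (41.1705, 16.3012) (38.8699, 0) (49.7306, 0)]
10. shoelace: 419.7311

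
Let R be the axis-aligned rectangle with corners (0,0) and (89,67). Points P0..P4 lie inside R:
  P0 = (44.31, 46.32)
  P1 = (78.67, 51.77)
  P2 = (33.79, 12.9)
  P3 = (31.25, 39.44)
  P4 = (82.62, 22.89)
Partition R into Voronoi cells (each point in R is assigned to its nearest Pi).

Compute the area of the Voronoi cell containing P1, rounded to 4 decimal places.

Area of P1's cell: 846.1564

1. box [0,89]×[0,67]: [(0, 0) (89, 0) (89, 67) (0, 67)]
2. ⊥bis P1·P0 via (61.49,49.045): [(69.2693, 0) (89, 0) (89, 67) (58.6421, 67)]  |A|=1677.9704
3. ⊥bis P1·P2 via (56.23,32.335): [(65.914, 21.1537) (84.2349, 0) (89, 0) (89, 67) (58.6421, 67)]  |A|=1519.6806
4. ⊥bis P1·P3 via (54.96,45.605): [(65.914, 21.1537) (84.2349, 0) (89, 0) (89, 67) (58.6421, 67)]  |A|=1519.6806
5. ⊥bis P1·P4 via (80.645,37.33): [(63.7154, 35.0145) (89, 38.4727) (89, 67) (58.6421, 67)]  |A|=846.1564
6. canonical 4-gon: [(63.7154, 35.0145) (89, 38.4727) (89, 67) (58.6421, 67)]
7. shoelace: 846.1564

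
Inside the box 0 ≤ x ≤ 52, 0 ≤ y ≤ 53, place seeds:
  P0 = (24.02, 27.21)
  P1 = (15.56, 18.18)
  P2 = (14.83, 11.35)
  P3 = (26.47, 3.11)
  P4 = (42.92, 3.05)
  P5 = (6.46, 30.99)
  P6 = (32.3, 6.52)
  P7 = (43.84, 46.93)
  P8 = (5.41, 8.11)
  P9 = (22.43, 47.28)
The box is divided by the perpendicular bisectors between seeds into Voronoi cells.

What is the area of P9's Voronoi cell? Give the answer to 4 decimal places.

Area of P9's cell: 388.1249

1. box [0,52]×[0,53]: [(0, 0) (52, 0) (52, 53) (0, 53)]
2. ⊥bis P9·P0 via (23.225,37.245): [(0, 35.4051) (52, 39.5246) (52, 53) (0, 53)]  |A|=807.8282
3. ⊥bis P9·P1 via (18.995,32.73): [(0, 37.2144) (5.7384, 35.8597) (52, 39.5246) (52, 53) (0, 53)]  |A|=802.6369
4. ⊥bis P9·P2 via (18.63,29.315): [(0, 37.2144) (5.7384, 35.8597) (52, 39.5246) (52, 53) (0, 53)]  |A|=802.6369
5. ⊥bis P9·P3 via (24.45,25.195): [(0, 37.2144) (5.7384, 35.8597) (52, 39.5246) (52, 53) (0, 53)]  |A|=802.6369
6. ⊥bis P9·P4 via (32.675,25.165): [(0, 37.2144) (5.7384, 35.8597) (52, 39.5246) (52, 53) (0, 53)]  |A|=802.6369
7. ⊥bis P9·P5 via (14.445,39.135): [(16.8852, 36.7427) (52, 39.5246) (52, 53) (0.3022, 53)]  |A|=656.8248
8. ⊥bis P9·P6 via (27.365,26.9): [(16.8852, 36.7427) (52, 39.5246) (52, 53) (0.3022, 53)]  |A|=656.8248
9. ⊥bis P9·P7 via (33.135,47.105): [(16.8852, 36.7427) (32.9865, 38.0183) (33.2314, 53) (0.3022, 53)]  |A|=388.1249
10. ⊥bis P9·P8 via (13.92,27.695): [(16.8852, 36.7427) (32.9865, 38.0183) (33.2314, 53) (0.3022, 53)]  |A|=388.1249
11. canonical 4-gon: [(16.8852, 36.7427) (32.9865, 38.0183) (33.2314, 53) (0.3022, 53)]
12. shoelace: 388.1249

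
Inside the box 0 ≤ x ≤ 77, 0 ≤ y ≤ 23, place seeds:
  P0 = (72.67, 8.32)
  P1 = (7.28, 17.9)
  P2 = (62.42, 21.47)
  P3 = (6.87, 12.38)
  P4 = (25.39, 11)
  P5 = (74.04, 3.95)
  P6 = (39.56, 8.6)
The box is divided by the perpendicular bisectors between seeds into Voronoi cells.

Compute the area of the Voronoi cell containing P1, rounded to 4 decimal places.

1. box [0,77]×[0,23]: [(0, 0) (77, 0) (77, 23) (0, 23)]
2. ⊥bis P1·P0 via (39.975,13.11): [(0, 0) (38.0543, 0) (41.4239, 23) (0, 23)]  |A|=913.9999
3. ⊥bis P1·P2 via (34.85,19.685): [(0, 0) (36.1245, 0) (34.6354, 23) (0, 23)]  |A|=813.7384
4. ⊥bis P1·P3 via (7.075,15.14): [(0, 15.6655) (35.2799, 13.0451) (34.6354, 23) (0, 23)]  |A|=301.7766
5. ⊥bis P1·P4 via (16.335,14.45): [(0, 15.6655) (16.3358, 14.4521) (19.5926, 23) (0, 23)]  |A|=143.6448
6. ⊥bis P1·P5 via (40.66,10.925): [(0, 15.6655) (16.3358, 14.4521) (19.5926, 23) (0, 23)]  |A|=143.6448
7. ⊥bis P1·P6 via (23.42,13.25): [(0, 15.6655) (16.3358, 14.4521) (19.5926, 23) (0, 23)]  |A|=143.6448
8. canonical 4-gon: [(0, 15.6655) (16.3358, 14.4521) (19.5926, 23) (0, 23)]
9. shoelace: 143.6448

Area of P1's cell: 143.6448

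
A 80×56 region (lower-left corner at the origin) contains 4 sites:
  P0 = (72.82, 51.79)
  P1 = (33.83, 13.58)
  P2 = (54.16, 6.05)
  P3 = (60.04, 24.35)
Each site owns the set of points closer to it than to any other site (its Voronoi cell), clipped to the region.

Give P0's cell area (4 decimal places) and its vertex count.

1. box [0,80]×[0,56]: [(0, 0) (80, 0) (80, 56) (0, 56)]
2. ⊥bis P0·P1 via (53.325,32.685): [(80, 5.4655) (80, 56) (30.4764, 56)]  |A|=1251.3254
3. ⊥bis P0·P2 via (63.49,28.92): [(52.7015, 33.3213) (80, 22.1846) (80, 56) (30.4764, 56)]  |A|=1023.1213
4. ⊥bis P0·P3 via (66.43,38.07): [(32.6126, 53.8202) (80, 31.7499) (80, 56) (30.4764, 56)]  |A|=628.5505
5. canonical 4-gon: [(32.6126, 53.8202) (80, 31.7499) (80, 56) (30.4764, 56)]
6. shoelace: 628.5505

Area of P0's cell: 628.5505 (4 vertices)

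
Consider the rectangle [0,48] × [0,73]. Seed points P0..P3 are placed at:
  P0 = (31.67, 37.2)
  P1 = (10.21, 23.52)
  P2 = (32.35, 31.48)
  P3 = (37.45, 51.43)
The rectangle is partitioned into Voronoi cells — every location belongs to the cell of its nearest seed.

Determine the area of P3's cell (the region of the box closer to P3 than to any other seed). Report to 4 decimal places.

Area of P3's cell: 1166.0220

1. box [0,48]×[0,73]: [(0, 0) (48, 0) (48, 73) (0, 73)]
2. ⊥bis P3·P0 via (34.56,44.315): [(0, 58.3527) (48, 38.8559) (48, 73) (0, 73)]  |A|=1170.9934
3. ⊥bis P3·P1 via (23.83,37.475): [(0, 60.7329) (4.1772, 56.656) (48, 38.8559) (48, 73) (0, 73)]  |A|=1166.022
4. ⊥bis P3·P2 via (34.9,41.455): [(0, 60.7329) (4.1772, 56.656) (48, 38.8559) (48, 73) (0, 73)]  |A|=1166.022
5. canonical 5-gon: [(0, 60.7329) (4.1772, 56.656) (48, 38.8559) (48, 73) (0, 73)]
6. shoelace: 1166.022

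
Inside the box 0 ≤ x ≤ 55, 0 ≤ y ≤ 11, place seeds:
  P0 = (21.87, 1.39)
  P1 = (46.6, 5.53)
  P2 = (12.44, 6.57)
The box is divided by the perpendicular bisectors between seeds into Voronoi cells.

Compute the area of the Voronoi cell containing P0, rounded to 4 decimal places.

Area of P0's cell: 174.9389

1. box [0,55]×[0,11]: [(0, 0) (55, 0) (55, 11) (0, 11)]
2. ⊥bis P0·P1 via (34.235,3.46): [(0, 0) (34.8142, 0) (32.9727, 11) (0, 11)]  |A|=372.8284
3. ⊥bis P0·P2 via (17.155,3.98): [(14.9687, 0) (34.8142, 0) (32.9727, 11) (21.0112, 11)]  |A|=174.9389
4. canonical 4-gon: [(14.9687, 0) (34.8142, 0) (32.9727, 11) (21.0112, 11)]
5. shoelace: 174.9389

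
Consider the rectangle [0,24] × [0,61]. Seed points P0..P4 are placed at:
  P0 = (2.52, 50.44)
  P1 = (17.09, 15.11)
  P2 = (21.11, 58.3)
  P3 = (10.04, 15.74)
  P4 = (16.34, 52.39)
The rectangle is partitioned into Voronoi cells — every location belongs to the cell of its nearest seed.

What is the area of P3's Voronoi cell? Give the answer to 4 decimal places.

1. box [0,24]×[0,61]: [(0, 0) (24, 0) (24, 61) (0, 61)]
2. ⊥bis P3·P0 via (6.28,33.09): [(0, 31.729) (0, 0) (24, 0) (24, 36.9302)]  |A|=823.9106
3. ⊥bis P3·P1 via (13.565,15.425): [(15.3186, 35.0488) (0, 31.729) (0, 0) (12.1866, 0)]  |A|=456.5852
4. ⊥bis P3·P2 via (15.575,37.02): [(15.3186, 35.0488) (0, 31.729) (0, 0) (12.1866, 0)]  |A|=456.5852
5. ⊥bis P3·P4 via (13.19,34.065): [(15.1998, 33.7195) (11.8455, 34.2961) (0, 31.729) (0, 0) (12.1866, 0)]  |A|=454.3215
6. canonical 5-gon: [(15.1998, 33.7195) (11.8455, 34.2961) (0, 31.729) (0, 0) (12.1866, 0)]
7. shoelace: 454.3215

Area of P3's cell: 454.3215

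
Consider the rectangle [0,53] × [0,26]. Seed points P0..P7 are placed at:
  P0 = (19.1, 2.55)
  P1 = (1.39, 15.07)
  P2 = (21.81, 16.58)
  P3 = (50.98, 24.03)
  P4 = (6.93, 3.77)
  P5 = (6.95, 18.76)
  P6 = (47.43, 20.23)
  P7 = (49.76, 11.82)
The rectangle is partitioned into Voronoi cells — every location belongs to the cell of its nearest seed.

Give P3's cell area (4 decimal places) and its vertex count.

1. box [0,53]×[0,26]: [(0, 0) (53, 0) (53, 26) (0, 26)]
2. ⊥bis P3·P0 via (35.04,13.29): [(43.9945, 0) (53, 0) (53, 26) (26.4763, 26)]  |A|=461.8797
3. ⊥bis P3·P1 via (26.185,19.55): [(43.9945, 0) (53, 0) (53, 26) (26.4763, 26)]  |A|=461.8797
4. ⊥bis P3·P2 via (36.395,20.305): [(40.1075, 5.769) (43.9945, 0) (53, 0) (53, 26) (34.9405, 26)]  |A|=376.26
5. ⊥bis P3·P4 via (28.955,13.9): [(40.1075, 5.769) (43.9945, 0) (53, 0) (53, 26) (34.9405, 26)]  |A|=376.26
6. ⊥bis P3·P5 via (28.965,21.395): [(40.1075, 5.769) (43.9945, 0) (53, 0) (53, 26) (34.9405, 26)]  |A|=376.26
7. ⊥bis P3·P6 via (49.205,22.13): [(53, 18.5847) (53, 26) (45.0625, 26)]  |A|=29.4297
8. ⊥bis P3·P7 via (50.37,17.925): [(53, 18.5847) (53, 26) (45.0625, 26)]  |A|=29.4297
9. canonical 3-gon: [(53, 18.5847) (53, 26) (45.0625, 26)]
10. shoelace: 29.4297

Area of P3's cell: 29.4297 (3 vertices)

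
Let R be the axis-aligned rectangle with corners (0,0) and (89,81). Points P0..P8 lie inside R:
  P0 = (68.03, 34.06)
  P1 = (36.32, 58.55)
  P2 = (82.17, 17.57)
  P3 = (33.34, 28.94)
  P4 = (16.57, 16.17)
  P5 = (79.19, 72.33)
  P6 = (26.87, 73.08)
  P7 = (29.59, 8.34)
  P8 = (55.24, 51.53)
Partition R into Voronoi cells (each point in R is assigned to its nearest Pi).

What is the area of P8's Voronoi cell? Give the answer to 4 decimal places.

1. box [0,89]×[0,81]: [(0, 0) (89, 0) (89, 81) (0, 81)]
2. ⊥bis P8·P0 via (61.635,42.795): [(0, 0) (3.1808, 0) (89, 62.8293) (89, 81) (0, 81)]  |A|=4513.0234
3. ⊥bis P8·P1 via (45.78,55.04): [(33.6292, 22.2916) (89, 62.8293) (89, 81) (55.4121, 81)]  |A|=1489.0113
4. ⊥bis P8·P2 via (68.705,34.55): [(33.6292, 22.2916) (89, 62.8293) (89, 81) (55.4121, 81)]  |A|=1489.0113
5. ⊥bis P8·P3 via (44.29,40.235): [(41.3458, 43.0892) (50.2483, 34.4587) (89, 62.8293) (89, 81) (55.4121, 81)]  |A|=1363.1362
6. ⊥bis P8·P4 via (35.905,33.85): [(41.3458, 43.0892) (50.2483, 34.4587) (89, 62.8293) (89, 81) (55.4121, 81)]  |A|=1363.1362
7. ⊥bis P8·P5 via (67.215,61.93): [(53.9876, 77.1606) (41.3458, 43.0892) (50.2483, 34.4587) (75.2051, 52.7298)]  |A|=704.9046
8. ⊥bis P8·P6 via (41.055,62.305): [(53.9876, 77.1606) (41.3458, 43.0892) (50.2483, 34.4587) (75.2051, 52.7298)]  |A|=704.9046
9. ⊥bis P8·P7 via (42.415,29.935): [(53.9876, 77.1606) (41.3458, 43.0892) (50.2483, 34.4587) (75.2051, 52.7298)]  |A|=704.9046
10. canonical 4-gon: [(53.9876, 77.1606) (41.3458, 43.0892) (50.2483, 34.4587) (75.2051, 52.7298)]
11. shoelace: 704.9046

Area of P8's cell: 704.9046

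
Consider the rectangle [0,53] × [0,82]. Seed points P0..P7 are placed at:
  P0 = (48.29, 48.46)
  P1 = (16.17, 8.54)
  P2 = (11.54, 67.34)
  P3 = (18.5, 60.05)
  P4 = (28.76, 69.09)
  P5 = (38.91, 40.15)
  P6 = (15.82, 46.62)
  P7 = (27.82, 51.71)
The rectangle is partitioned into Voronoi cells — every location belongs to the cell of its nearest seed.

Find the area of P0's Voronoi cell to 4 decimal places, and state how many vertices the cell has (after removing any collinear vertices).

Area of P0's cell: 341.5062 (4 vertices)

1. box [0,53]×[0,82]: [(0, 0) (53, 0) (53, 82) (0, 82)]
2. ⊥bis P0·P1 via (32.23,28.5): [(0, 54.4326) (53, 11.7883) (53, 82) (0, 82)]  |A|=2591.1482
3. ⊥bis P0·P2 via (29.915,57.9): [(19.9055, 38.4164) (53, 11.7883) (53, 82) (42.2962, 82)]  |A|=1395.0675
4. ⊥bis P0·P3 via (33.395,54.255): [(25.486, 33.9263) (53, 11.7883) (53, 82) (44.1894, 82)]  |A|=1177.683
5. ⊥bis P0·P4 via (38.525,58.775): [(33.1878, 53.7224) (25.486, 33.9263) (53, 11.7883) (53, 72.4782)]  |A|=958.787
6. ⊥bis P0·P5 via (43.6,44.305): [(34.3131, 54.7877) (53, 33.6947) (53, 72.4782)]  |A|=362.372
7. ⊥bis P0·P6 via (32.055,47.54): [(34.3131, 54.7877) (53, 33.6947) (53, 72.4782)]  |A|=362.372
8. ⊥bis P0·P7 via (38.055,50.085): [(39.5956, 59.7885) (38.1195, 50.4912) (53, 33.6947) (53, 72.4782)]  |A|=341.5062
9. canonical 4-gon: [(39.5956, 59.7885) (38.1195, 50.4912) (53, 33.6947) (53, 72.4782)]
10. shoelace: 341.5062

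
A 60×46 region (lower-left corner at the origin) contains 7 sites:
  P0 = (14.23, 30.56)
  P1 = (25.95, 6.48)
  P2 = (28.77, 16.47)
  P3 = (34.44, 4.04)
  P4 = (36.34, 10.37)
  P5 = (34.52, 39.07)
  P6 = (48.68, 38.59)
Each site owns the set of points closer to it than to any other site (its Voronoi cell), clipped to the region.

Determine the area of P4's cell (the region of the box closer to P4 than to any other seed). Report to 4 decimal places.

Area of P4's cell: 455.1326

1. box [0,60]×[0,46]: [(0, 0) (60, 0) (60, 46) (0, 46)]
2. ⊥bis P4·P0 via (25.285,20.465): [(6.5972, 0) (60, 0) (60, 46) (48.6026, 46)]  |A|=1490.4062
3. ⊥bis P4·P1 via (31.145,8.425): [(26.244, 21.5152) (34.2993, 0) (60, 0) (60, 46) (48.6026, 46)]  |A|=1192.397
4. ⊥bis P4·P2 via (32.555,13.42): [(30.3154, 10.6407) (34.2993, 0) (60, 0) (60, 46) (58.8084, 46)]  |A|=840.5498
5. ⊥bis P4·P3 via (35.39,7.205): [(30.3154, 10.6407) (31.1222, 8.486) (59.394, 0) (60, 0) (60, 46) (58.8084, 46)]  |A|=734.0725
6. ⊥bis P4·P5 via (35.43,24.72): [(41.9962, 25.1364) (30.3154, 10.6407) (31.1222, 8.486) (59.394, 0) (60, 0) (60, 26.2781)]  |A|=544.1072
7. ⊥bis P4·P6 via (42.51,24.48): [(41.739, 24.8172) (30.3154, 10.6407) (31.1222, 8.486) (59.394, 0) (60, 0) (60, 16.832)]  |A|=455.1326
8. canonical 6-gon: [(41.739, 24.8172) (30.3154, 10.6407) (31.1222, 8.486) (59.394, 0) (60, 0) (60, 16.832)]
9. shoelace: 455.1326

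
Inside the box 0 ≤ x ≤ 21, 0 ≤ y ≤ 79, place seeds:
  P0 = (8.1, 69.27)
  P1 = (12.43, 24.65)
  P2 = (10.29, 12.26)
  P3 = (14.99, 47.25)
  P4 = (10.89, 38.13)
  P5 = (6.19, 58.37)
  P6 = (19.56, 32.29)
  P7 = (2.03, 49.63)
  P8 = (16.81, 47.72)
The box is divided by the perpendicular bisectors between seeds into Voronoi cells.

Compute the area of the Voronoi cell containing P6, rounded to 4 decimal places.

1. box [0,21]×[0,79]: [(0, 0) (21, 0) (21, 79) (0, 79)]
2. ⊥bis P6·P0 via (13.83,50.78): [(0, 46.4941) (0, 0) (21, 0) (21, 53.002)]  |A|=1044.7089
3. ⊥bis P6·P1 via (15.995,28.47): [(0, 46.4941) (0, 43.3973) (21, 23.7991) (21, 53.002)]  |A|=339.147
4. ⊥bis P6·P2 via (14.925,22.275): [(0, 46.4941) (0, 43.3973) (21, 23.7991) (21, 53.002)]  |A|=339.147
5. ⊥bis P6·P3 via (17.275,39.77): [(7.1884, 36.6887) (21, 23.7991) (21, 40.9079)]  |A|=118.1501
6. ⊥bis P6·P4 via (15.225,35.21): [(18.5612, 40.1629) (12.7346, 31.5128) (21, 23.7991) (21, 40.9079)]  |A|=79.0832
7. ⊥bis P6·P5 via (12.875,45.33): [(18.5612, 40.1629) (12.7346, 31.5128) (21, 23.7991) (21, 40.9079)]  |A|=79.0832
8. ⊥bis P6·P7 via (10.795,40.96): [(18.5612, 40.1629) (12.7346, 31.5128) (21, 23.7991) (21, 40.9079)]  |A|=79.0832
9. ⊥bis P6·P8 via (18.185,40.005): [(18.4917, 40.0597) (12.7346, 31.5128) (21, 23.7991) (21, 40.5067)]  |A|=78.48
10. canonical 4-gon: [(18.4917, 40.0597) (12.7346, 31.5128) (21, 23.7991) (21, 40.5067)]
11. shoelace: 78.48

Area of P6's cell: 78.4800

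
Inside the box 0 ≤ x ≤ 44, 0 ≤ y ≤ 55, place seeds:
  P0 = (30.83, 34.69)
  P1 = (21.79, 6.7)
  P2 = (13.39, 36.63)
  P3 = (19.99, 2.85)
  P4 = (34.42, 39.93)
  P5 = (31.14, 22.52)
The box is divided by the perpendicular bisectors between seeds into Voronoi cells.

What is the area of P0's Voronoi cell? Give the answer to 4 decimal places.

Area of P0's cell: 181.8550

1. box [0,44]×[0,55]: [(0, 0) (44, 0) (44, 55) (0, 55)]
2. ⊥bis P0·P1 via (26.31,20.695): [(0, 29.1924) (44, 14.9816) (44, 55) (0, 55)]  |A|=1448.1715
3. ⊥bis P0·P2 via (22.11,35.66): [(20.6487, 22.5234) (44, 14.9816) (44, 55) (24.2614, 55)]  |A|=787.7621
4. ⊥bis P0·P3 via (25.41,18.77): [(20.6487, 22.5234) (44, 14.9816) (44, 55) (24.2614, 55)]  |A|=787.7621
5. ⊥bis P0·P4 via (32.625,37.31): [(23.0252, 43.887) (20.6487, 22.5234) (44, 14.9816) (44, 29.5168)]  |A|=410.8314
6. ⊥bis P0·P5 via (30.985,28.605): [(23.0252, 43.887) (21.2978, 28.3582) (44, 28.9365) (44, 29.5168)]  |A|=181.855
7. canonical 4-gon: [(23.0252, 43.887) (21.2978, 28.3582) (44, 28.9365) (44, 29.5168)]
8. shoelace: 181.855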